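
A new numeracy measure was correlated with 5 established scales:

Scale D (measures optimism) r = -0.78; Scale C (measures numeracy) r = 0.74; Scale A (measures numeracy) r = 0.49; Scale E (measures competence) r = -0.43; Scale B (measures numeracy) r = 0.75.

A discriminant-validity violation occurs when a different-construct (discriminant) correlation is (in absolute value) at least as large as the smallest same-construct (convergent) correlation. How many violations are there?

Convergent (same construct = numeracy): Scale C, Scale A, Scale B.
Smallest convergent = 0.49. Discriminant |r|: 0.78, 0.43; count ≥ 0.49 → 1.

1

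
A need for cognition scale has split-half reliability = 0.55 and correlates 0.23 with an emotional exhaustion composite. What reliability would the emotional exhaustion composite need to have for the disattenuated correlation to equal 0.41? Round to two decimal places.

0.57

r_true = r_obs / √(r_xx · r_yy) ⇒ 0.41 = 0.23 / √(0.55 · r_yy).
√(0.55 · r_yy) = 0.23 / 0.41 = 0.5610; 0.55 · r_yy = 0.3147; r_yy = 0.3147 / 0.55 ≈ 0.57.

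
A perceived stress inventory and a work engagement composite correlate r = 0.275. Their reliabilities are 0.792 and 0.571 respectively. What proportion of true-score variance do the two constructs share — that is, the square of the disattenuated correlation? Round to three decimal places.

Disattenuated r = 0.275 / √(0.792 × 0.571) = 0.275 / 0.6725 = 0.4089.
Shared true-score variance = 0.4089² = 0.1672 ≈ 0.167.

0.167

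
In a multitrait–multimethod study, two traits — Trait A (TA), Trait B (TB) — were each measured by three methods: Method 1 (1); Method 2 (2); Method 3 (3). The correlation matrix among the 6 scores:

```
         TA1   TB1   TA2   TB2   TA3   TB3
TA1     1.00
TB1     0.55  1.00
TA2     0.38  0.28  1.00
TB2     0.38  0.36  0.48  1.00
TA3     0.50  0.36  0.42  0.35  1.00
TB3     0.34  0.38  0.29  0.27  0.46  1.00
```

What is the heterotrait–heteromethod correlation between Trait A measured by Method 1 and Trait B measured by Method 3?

Different traits and methods: r(TA1, TB3) = 0.34.

0.34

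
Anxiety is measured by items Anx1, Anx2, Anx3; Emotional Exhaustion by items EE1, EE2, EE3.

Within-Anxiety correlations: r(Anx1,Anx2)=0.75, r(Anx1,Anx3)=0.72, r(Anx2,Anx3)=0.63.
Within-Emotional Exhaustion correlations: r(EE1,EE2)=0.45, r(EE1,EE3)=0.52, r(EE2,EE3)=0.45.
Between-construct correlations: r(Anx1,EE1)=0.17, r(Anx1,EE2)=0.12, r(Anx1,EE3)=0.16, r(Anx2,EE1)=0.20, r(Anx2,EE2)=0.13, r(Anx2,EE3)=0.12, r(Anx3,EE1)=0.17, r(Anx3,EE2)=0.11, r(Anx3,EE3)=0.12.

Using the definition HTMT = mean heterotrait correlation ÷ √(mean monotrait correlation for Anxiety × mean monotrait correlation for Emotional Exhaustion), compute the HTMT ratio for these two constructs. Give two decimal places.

Mean between = 1.30/9 = 0.1444.
Mean within-Anx = 2.10/3 = 0.7000; mean within-EE = 1.42/3 = 0.4733.
Geometric mean = √(0.7000 × 0.4733) = 0.5756.
HTMT = 0.1444 / 0.5756 = 0.25.

0.25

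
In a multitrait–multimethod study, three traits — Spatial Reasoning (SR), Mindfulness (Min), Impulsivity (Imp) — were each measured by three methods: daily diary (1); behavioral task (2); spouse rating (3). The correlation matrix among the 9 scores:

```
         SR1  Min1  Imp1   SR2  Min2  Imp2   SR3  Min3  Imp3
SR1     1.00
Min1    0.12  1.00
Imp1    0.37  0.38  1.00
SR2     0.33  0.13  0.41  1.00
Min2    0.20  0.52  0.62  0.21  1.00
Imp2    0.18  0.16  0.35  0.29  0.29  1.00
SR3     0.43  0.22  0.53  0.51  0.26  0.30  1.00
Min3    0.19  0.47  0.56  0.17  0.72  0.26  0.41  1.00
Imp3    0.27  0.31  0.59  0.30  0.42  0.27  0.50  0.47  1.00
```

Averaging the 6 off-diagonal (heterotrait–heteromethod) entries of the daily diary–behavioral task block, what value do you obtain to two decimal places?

0.28

HTHM values (method 1 × method 2): 0.20, 0.18, 0.13, 0.16, 0.41, 0.62; mean = 1.70/6 = 0.28.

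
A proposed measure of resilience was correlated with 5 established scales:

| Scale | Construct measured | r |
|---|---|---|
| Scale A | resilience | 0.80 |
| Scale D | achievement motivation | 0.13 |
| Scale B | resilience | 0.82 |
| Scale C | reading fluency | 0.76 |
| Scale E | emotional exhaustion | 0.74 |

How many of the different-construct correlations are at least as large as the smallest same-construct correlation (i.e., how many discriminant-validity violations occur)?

Convergent (same construct = resilience): Scale A, Scale B.
Smallest convergent = 0.80. Discriminant values: 0.13, 0.76, 0.74; count ≥ 0.80 → 0.

0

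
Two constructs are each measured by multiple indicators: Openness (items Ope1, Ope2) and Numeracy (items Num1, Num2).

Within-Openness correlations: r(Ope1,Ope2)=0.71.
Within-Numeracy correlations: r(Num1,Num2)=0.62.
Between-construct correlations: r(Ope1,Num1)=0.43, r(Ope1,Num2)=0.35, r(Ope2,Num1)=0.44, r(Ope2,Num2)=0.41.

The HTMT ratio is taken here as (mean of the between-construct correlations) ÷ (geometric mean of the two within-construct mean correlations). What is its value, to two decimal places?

Mean heterotrait r = 1.63/4 = 0.4075.
Mean within-Ope = 0.71/1 = 0.7100; mean within-Num = 0.62/1 = 0.6200.
Geometric mean = √(0.7100 × 0.6200) = 0.6635.
HTMT = 0.4075 / 0.6635 = 0.61.

0.61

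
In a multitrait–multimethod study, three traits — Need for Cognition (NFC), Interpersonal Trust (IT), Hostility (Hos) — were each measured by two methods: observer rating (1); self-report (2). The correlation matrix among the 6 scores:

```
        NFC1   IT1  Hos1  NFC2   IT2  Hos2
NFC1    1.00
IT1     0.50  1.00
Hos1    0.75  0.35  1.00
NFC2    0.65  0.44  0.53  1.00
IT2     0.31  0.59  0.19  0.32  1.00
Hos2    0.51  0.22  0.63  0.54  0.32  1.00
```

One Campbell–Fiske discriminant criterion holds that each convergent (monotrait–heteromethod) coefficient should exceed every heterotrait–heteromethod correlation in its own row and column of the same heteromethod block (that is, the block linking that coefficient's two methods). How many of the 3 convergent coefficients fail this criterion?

0

Each convergent coefficient versus the relevant comparison correlations:
NFC (methods 1·2): 0.65 vs {0.31, 0.44, 0.51, 0.53} → pass.
IT (methods 1·2): 0.59 vs {0.44, 0.31, 0.22, 0.19} → pass.
Hos (methods 1·2): 0.63 vs {0.53, 0.51, 0.19, 0.22} → pass.
0 of 3 fail.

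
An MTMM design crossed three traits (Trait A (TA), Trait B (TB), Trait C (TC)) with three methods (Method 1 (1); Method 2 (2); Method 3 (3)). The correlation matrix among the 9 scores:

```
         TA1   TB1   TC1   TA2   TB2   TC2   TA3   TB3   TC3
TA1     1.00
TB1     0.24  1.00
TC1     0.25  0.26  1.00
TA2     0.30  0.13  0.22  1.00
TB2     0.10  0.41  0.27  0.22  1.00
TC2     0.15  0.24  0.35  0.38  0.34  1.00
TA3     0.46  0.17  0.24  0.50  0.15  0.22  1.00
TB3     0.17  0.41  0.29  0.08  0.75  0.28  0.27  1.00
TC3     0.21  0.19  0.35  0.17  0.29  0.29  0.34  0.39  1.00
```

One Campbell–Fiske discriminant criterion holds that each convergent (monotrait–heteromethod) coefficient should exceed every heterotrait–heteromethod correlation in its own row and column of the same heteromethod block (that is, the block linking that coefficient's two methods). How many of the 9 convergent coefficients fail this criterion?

1

Checking each validity diagonal entry against its comparison values:
TA (methods 1·2): 0.30 vs {0.10, 0.13, 0.15, 0.22} → pass.
TA (methods 1·3): 0.46 vs {0.17, 0.17, 0.21, 0.24} → pass.
TA (methods 2·3): 0.50 vs {0.08, 0.15, 0.17, 0.22} → pass.
TB (methods 1·2): 0.41 vs {0.13, 0.10, 0.24, 0.27} → pass.
TB (methods 1·3): 0.41 vs {0.17, 0.17, 0.19, 0.29} → pass.
TB (methods 2·3): 0.75 vs {0.15, 0.08, 0.29, 0.28} → pass.
TC (methods 1·2): 0.35 vs {0.22, 0.15, 0.27, 0.24} → pass.
TC (methods 1·3): 0.35 vs {0.24, 0.21, 0.29, 0.19} → pass.
TC (methods 2·3): 0.29 vs {0.22, 0.17, 0.28, 0.29} → fail.
1 of 9 fail.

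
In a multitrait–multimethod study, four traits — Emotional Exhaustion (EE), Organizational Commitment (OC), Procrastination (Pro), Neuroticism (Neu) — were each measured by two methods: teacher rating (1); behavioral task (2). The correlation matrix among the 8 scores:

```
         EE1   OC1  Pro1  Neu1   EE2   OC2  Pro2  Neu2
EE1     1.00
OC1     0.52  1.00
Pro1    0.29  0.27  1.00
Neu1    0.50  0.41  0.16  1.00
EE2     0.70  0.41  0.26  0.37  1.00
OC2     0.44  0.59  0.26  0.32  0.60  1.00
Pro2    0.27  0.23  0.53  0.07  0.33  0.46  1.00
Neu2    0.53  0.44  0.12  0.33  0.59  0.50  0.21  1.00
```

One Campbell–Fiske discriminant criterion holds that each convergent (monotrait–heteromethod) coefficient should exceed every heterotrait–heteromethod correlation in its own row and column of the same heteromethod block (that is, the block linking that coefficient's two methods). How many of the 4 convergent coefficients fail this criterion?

Each convergent coefficient versus the relevant comparison correlations:
EE (methods 1·2): 0.70 vs {0.44, 0.41, 0.27, 0.26, 0.53, 0.37} → pass.
OC (methods 1·2): 0.59 vs {0.41, 0.44, 0.23, 0.26, 0.44, 0.32} → pass.
Pro (methods 1·2): 0.53 vs {0.26, 0.27, 0.26, 0.23, 0.12, 0.07} → pass.
Neu (methods 1·2): 0.33 vs {0.37, 0.53, 0.32, 0.44, 0.07, 0.12} → fail.
1 of 4 fail.

1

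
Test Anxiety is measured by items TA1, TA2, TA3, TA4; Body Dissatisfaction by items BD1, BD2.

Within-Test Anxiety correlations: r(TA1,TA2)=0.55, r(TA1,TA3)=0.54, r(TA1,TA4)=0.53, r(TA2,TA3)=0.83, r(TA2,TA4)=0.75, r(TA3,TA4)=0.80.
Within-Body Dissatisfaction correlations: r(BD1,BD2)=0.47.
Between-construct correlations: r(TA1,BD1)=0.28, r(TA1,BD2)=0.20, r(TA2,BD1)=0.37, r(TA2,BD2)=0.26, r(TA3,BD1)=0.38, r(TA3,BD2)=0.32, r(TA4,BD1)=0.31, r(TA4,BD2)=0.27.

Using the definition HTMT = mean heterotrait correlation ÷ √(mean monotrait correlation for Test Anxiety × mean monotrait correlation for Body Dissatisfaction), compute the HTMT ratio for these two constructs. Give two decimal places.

Mean heterotrait r = 2.39/8 = 0.2988.
Mean within-TA = 4.00/6 = 0.6667; mean within-BD = 0.47/1 = 0.4700.
Geometric mean = √(0.6667 × 0.4700) = 0.5598.
HTMT = 0.2988 / 0.5598 = 0.53.

0.53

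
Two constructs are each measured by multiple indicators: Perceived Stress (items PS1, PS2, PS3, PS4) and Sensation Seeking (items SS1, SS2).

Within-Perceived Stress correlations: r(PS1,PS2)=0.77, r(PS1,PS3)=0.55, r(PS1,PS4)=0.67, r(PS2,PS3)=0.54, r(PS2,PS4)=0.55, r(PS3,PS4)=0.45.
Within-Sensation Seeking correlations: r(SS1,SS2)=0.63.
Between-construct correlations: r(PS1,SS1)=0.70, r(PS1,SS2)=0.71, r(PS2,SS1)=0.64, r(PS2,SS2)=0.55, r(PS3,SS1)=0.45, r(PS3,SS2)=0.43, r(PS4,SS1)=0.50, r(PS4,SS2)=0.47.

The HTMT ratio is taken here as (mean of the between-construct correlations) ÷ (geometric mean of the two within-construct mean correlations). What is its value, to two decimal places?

0.91

Between-construct mean = 4.45/8 = 0.5563.
Mean within-PS = 3.53/6 = 0.5883; mean within-SS = 0.63/1 = 0.6300.
Geometric mean = √(0.5883 × 0.6300) = 0.6088.
HTMT = 0.5563 / 0.6088 = 0.91.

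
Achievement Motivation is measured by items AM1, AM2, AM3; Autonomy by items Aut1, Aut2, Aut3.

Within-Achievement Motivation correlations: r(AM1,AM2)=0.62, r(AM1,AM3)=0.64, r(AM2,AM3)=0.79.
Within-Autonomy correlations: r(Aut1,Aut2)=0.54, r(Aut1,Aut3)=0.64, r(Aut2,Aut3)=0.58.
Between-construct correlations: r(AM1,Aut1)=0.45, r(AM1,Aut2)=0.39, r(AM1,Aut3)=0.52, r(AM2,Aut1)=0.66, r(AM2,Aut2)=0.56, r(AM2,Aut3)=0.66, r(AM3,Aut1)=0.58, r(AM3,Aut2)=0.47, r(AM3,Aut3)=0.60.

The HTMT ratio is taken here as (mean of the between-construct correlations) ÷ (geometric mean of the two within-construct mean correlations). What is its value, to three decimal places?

0.858

Mean heterotrait r = 4.89/9 = 0.5433.
Mean within-AM = 2.05/3 = 0.6833; mean within-Aut = 1.76/3 = 0.5867.
Geometric mean = √(0.6833 × 0.5867) = 0.6332.
HTMT = 0.5433 / 0.6332 = 0.858.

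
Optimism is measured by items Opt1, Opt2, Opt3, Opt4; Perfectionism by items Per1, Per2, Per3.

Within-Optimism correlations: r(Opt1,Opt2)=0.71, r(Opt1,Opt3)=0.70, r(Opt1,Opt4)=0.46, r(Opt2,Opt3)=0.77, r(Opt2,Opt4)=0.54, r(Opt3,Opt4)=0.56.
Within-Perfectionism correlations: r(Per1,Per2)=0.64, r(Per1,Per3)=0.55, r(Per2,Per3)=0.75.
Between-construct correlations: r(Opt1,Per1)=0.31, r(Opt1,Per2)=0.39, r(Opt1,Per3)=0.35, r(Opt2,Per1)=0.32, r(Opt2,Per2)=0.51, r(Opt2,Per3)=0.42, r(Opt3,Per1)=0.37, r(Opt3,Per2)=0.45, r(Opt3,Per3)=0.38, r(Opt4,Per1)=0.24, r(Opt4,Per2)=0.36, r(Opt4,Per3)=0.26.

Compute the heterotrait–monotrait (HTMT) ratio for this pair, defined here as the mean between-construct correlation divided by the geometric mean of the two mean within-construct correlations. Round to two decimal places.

Between-construct mean = 4.36/12 = 0.3633.
Mean within-Opt = 3.74/6 = 0.6233; mean within-Per = 1.94/3 = 0.6467.
Geometric mean = √(0.6233 × 0.6467) = 0.6349.
HTMT = 0.3633 / 0.6349 = 0.57.

0.57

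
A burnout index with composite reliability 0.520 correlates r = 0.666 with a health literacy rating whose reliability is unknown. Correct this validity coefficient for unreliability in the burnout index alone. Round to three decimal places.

0.924

Single correction: r_c = r_obs / √r_xx = 0.666 / √0.520 = 0.666 / 0.7211 ≈ 0.924.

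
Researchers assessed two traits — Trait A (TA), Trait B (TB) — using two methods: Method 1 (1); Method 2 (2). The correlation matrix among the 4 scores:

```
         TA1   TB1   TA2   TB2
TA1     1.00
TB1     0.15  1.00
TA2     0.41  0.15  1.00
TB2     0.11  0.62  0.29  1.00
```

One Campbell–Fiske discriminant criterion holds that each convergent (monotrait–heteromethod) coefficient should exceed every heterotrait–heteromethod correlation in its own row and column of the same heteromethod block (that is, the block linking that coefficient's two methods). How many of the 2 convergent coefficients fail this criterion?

0

Checking each validity diagonal entry against its comparison values:
TA (methods 1·2): 0.41 vs {0.11, 0.15} → pass.
TB (methods 1·2): 0.62 vs {0.15, 0.11} → pass.
0 of 2 fail.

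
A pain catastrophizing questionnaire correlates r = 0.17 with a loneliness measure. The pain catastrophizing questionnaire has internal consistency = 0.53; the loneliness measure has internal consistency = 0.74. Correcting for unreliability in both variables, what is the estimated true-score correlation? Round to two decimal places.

r_true = r_obs / √(r_xx · r_yy) = 0.17 / √(0.53 × 0.74) = 0.17 / √0.3922 = 0.17 / 0.6263 ≈ 0.27.

0.27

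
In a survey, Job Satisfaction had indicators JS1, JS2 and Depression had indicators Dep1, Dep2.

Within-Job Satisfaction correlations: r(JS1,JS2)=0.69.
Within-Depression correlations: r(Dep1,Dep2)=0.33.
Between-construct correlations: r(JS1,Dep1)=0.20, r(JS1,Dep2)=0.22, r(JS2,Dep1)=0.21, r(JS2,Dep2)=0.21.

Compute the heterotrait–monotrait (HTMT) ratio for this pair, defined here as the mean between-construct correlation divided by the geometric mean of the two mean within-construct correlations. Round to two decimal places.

Mean heterotrait r = 0.84/4 = 0.2100.
Mean within-JS = 0.69/1 = 0.6900; mean within-Dep = 0.33/1 = 0.3300.
Geometric mean = √(0.6900 × 0.3300) = 0.4772.
HTMT = 0.2100 / 0.4772 = 0.44.

0.44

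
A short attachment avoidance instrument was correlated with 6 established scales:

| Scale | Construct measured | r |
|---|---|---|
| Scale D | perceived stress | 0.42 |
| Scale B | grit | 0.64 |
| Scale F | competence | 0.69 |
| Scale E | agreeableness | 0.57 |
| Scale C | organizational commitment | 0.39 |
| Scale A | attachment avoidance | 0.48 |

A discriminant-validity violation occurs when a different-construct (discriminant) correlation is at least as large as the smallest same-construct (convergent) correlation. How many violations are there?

Convergent (same construct = attachment avoidance): Scale A.
Smallest convergent = 0.48. Discriminant values: 0.42, 0.64, 0.69, 0.57, 0.39; count ≥ 0.48 → 3.

3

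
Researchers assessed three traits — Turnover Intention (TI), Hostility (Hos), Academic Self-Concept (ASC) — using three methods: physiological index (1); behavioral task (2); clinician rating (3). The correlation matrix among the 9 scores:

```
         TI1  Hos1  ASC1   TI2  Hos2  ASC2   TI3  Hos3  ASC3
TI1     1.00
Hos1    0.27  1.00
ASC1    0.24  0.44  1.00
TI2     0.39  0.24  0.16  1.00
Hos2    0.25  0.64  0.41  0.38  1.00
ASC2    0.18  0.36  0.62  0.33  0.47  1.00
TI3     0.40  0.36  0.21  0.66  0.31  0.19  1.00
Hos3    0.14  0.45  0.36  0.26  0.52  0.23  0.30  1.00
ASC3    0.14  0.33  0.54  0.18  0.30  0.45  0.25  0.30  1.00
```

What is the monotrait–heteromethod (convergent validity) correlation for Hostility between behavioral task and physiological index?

Same trait (Hos), different methods: r(Hos2, Hos1) = 0.64.

0.64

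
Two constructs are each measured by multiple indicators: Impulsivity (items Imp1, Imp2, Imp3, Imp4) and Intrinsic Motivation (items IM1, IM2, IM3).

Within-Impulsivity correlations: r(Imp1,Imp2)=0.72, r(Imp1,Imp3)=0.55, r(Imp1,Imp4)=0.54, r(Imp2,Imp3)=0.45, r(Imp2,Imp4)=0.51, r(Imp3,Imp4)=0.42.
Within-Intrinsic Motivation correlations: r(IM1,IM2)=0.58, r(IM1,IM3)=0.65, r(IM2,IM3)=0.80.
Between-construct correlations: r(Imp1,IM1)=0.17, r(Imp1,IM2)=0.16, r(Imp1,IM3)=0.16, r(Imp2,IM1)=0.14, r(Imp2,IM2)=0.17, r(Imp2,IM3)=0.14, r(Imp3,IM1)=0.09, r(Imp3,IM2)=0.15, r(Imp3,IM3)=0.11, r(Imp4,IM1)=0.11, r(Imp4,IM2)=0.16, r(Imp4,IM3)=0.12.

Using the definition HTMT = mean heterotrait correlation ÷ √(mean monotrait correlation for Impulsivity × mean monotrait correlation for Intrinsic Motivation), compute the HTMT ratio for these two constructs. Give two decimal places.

0.23

Mean heterotrait r = 1.68/12 = 0.1400.
Mean within-Imp = 3.19/6 = 0.5317; mean within-IM = 2.03/3 = 0.6767.
Geometric mean = √(0.5317 × 0.6767) = 0.5998.
HTMT = 0.1400 / 0.5998 = 0.23.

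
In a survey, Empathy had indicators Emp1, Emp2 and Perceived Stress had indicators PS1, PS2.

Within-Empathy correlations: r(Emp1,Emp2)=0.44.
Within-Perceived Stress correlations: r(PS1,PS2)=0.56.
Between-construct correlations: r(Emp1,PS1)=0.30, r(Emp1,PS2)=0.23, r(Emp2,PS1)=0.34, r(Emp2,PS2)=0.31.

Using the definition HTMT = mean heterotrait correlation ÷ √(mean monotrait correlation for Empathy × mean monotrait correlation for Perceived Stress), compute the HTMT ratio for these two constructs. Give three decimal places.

0.594

Between-construct mean = 1.18/4 = 0.2950.
Mean within-Emp = 0.44/1 = 0.4400; mean within-PS = 0.56/1 = 0.5600.
Geometric mean = √(0.4400 × 0.5600) = 0.4964.
HTMT = 0.2950 / 0.4964 = 0.594.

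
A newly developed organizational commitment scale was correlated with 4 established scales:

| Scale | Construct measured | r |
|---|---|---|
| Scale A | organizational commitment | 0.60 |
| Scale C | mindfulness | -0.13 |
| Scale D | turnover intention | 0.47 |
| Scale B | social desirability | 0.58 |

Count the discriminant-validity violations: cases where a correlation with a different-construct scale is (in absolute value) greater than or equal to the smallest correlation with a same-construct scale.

0

Convergent (same construct = organizational commitment): Scale A.
Smallest convergent = 0.60. Discriminant |r|: 0.13, 0.47, 0.58; count ≥ 0.60 → 0.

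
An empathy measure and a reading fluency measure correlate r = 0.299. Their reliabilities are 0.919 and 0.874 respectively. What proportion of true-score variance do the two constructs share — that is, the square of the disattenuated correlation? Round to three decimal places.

0.111

Disattenuated r = 0.299 / √(0.919 × 0.874) = 0.299 / 0.8962 = 0.3336.
Shared true-score variance = 0.3336² = 0.1113 ≈ 0.111.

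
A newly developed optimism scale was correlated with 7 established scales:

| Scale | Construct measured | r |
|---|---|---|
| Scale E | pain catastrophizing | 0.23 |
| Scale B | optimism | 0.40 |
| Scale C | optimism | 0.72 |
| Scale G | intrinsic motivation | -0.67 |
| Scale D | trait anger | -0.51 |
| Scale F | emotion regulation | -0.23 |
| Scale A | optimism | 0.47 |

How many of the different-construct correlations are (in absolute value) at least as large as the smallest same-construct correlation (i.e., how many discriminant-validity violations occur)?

Convergent (same construct = optimism): Scale B, Scale C, Scale A.
Smallest convergent = 0.40. Discriminant |r|: 0.23, 0.67, 0.51, 0.23; count ≥ 0.40 → 2.

2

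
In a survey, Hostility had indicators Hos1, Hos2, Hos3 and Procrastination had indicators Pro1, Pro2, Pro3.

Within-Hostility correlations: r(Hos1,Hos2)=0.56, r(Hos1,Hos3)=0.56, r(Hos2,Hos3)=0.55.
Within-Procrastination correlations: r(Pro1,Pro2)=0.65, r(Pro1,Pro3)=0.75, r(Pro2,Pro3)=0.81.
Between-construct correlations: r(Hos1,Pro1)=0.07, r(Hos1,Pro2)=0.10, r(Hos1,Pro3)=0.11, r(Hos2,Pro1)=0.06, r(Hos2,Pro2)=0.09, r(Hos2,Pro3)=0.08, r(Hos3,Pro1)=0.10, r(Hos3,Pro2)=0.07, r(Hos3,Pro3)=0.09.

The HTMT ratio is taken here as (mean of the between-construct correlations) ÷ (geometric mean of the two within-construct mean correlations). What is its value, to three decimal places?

Mean between = 0.77/9 = 0.0856.
Mean within-Hos = 1.67/3 = 0.5567; mean within-Pro = 2.21/3 = 0.7367.
Geometric mean = √(0.5567 × 0.7367) = 0.6404.
HTMT = 0.0856 / 0.6404 = 0.134.

0.134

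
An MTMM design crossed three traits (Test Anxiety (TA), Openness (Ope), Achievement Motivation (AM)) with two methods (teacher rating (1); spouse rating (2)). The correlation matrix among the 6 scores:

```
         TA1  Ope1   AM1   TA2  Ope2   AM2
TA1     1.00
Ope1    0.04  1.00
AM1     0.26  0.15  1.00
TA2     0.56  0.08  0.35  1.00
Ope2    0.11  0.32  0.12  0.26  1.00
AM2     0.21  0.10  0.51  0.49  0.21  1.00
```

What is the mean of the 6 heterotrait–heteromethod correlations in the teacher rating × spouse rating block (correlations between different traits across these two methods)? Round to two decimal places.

0.16

HTHM values (method 1 × method 2): 0.11, 0.21, 0.08, 0.10, 0.35, 0.12; mean = 0.97/6 = 0.16.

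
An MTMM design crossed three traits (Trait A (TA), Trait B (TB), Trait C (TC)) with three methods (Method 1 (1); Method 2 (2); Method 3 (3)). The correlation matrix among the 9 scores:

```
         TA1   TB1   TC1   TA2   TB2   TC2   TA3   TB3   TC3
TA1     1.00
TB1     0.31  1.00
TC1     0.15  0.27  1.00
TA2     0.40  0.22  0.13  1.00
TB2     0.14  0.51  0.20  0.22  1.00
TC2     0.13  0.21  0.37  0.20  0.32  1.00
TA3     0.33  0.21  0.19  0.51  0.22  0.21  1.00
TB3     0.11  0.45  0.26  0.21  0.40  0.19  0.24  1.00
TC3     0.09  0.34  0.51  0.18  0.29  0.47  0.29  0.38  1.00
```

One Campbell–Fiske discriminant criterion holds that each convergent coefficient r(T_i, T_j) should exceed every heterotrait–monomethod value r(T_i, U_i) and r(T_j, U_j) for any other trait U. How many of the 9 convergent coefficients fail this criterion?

Convergent coefficients and their comparison sets:
TA (methods 1·2): 0.40 vs {0.31, 0.22, 0.15, 0.20} → pass.
TA (methods 1·3): 0.33 vs {0.31, 0.24, 0.15, 0.29} → pass.
TA (methods 2·3): 0.51 vs {0.22, 0.24, 0.20, 0.29} → pass.
TB (methods 1·2): 0.51 vs {0.31, 0.22, 0.27, 0.32} → pass.
TB (methods 1·3): 0.45 vs {0.31, 0.24, 0.27, 0.38} → pass.
TB (methods 2·3): 0.40 vs {0.22, 0.24, 0.32, 0.38} → pass.
TC (methods 1·2): 0.37 vs {0.15, 0.20, 0.27, 0.32} → pass.
TC (methods 1·3): 0.51 vs {0.15, 0.29, 0.27, 0.38} → pass.
TC (methods 2·3): 0.47 vs {0.20, 0.29, 0.32, 0.38} → pass.
0 of 9 fail.

0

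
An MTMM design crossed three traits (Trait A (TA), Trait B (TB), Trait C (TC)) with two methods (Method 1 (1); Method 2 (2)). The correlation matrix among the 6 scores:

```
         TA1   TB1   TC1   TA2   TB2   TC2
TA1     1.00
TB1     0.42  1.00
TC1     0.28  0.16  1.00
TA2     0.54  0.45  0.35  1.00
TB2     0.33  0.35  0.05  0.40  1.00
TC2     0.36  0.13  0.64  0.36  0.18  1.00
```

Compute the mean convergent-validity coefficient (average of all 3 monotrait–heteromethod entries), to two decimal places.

Convergent values: 0.54, 0.35, 0.64; mean = 1.53/3 = 0.51.

0.51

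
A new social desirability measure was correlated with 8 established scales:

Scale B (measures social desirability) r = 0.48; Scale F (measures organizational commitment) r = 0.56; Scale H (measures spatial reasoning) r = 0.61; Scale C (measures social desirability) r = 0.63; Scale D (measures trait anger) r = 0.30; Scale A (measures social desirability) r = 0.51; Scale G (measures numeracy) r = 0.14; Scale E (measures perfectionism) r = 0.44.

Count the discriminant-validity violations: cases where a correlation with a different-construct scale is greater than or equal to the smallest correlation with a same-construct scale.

Convergent (same construct = social desirability): Scale B, Scale C, Scale A.
Smallest convergent = 0.48. Discriminant values: 0.56, 0.61, 0.30, 0.14, 0.44; count ≥ 0.48 → 2.

2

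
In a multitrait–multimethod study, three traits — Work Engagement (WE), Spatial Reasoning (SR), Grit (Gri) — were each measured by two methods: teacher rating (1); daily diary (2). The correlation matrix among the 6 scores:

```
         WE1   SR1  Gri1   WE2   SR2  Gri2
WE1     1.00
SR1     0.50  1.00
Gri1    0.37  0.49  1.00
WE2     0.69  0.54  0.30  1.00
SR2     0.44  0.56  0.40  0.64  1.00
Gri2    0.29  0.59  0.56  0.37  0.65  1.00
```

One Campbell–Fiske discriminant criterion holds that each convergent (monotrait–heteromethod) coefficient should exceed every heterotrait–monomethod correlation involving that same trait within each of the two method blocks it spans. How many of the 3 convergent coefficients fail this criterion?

2

Convergent coefficients and their comparison sets:
WE (methods 1·2): 0.69 vs {0.50, 0.64, 0.37, 0.37} → pass.
SR (methods 1·2): 0.56 vs {0.50, 0.64, 0.49, 0.65} → fail.
Gri (methods 1·2): 0.56 vs {0.37, 0.37, 0.49, 0.65} → fail.
2 of 3 fail.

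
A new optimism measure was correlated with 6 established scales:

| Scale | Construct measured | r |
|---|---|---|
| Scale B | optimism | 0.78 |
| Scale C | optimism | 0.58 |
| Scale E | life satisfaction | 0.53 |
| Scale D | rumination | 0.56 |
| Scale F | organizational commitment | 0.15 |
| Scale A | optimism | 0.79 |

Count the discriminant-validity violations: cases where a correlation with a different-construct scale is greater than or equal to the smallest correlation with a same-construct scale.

Convergent (same construct = optimism): Scale B, Scale C, Scale A.
Smallest convergent = 0.58. Discriminant values: 0.53, 0.56, 0.15; count ≥ 0.58 → 0.

0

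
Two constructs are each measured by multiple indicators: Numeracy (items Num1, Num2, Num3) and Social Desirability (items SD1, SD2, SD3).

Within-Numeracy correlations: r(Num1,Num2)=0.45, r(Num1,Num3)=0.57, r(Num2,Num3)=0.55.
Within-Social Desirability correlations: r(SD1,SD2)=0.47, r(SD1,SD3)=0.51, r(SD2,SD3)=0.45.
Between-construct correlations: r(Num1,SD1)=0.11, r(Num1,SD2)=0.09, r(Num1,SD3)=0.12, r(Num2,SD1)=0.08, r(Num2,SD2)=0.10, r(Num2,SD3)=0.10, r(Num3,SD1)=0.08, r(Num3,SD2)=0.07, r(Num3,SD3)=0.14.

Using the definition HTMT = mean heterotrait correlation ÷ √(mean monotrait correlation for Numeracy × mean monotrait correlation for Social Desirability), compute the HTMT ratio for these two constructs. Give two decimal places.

0.20

Mean heterotrait r = 0.89/9 = 0.0989.
Mean within-Num = 1.57/3 = 0.5233; mean within-SD = 1.43/3 = 0.4767.
Geometric mean = √(0.5233 × 0.4767) = 0.4995.
HTMT = 0.0989 / 0.4995 = 0.20.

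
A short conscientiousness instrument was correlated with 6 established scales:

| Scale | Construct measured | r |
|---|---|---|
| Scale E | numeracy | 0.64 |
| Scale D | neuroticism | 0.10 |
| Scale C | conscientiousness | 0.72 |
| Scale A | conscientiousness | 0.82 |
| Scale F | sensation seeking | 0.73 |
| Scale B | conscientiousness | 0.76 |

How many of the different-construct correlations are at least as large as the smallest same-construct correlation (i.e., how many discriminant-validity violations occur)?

Convergent (same construct = conscientiousness): Scale C, Scale A, Scale B.
Smallest convergent = 0.72. Discriminant values: 0.64, 0.10, 0.73; count ≥ 0.72 → 1.

1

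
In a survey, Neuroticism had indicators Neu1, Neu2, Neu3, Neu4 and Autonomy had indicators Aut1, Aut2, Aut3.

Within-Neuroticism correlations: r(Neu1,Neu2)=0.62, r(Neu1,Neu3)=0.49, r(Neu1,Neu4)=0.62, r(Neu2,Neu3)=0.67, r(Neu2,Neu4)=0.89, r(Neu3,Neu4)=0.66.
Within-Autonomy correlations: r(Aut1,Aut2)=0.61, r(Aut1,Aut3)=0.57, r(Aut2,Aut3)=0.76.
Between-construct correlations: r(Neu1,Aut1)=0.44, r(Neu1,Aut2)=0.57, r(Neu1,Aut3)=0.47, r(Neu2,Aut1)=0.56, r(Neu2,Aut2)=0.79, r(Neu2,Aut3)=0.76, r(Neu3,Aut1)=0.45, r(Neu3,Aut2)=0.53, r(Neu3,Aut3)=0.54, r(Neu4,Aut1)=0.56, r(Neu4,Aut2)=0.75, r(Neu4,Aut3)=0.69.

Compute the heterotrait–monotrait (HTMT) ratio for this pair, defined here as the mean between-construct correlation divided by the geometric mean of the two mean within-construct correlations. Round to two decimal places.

Mean heterotrait r = 7.11/12 = 0.5925.
Mean within-Neu = 3.95/6 = 0.6583; mean within-Aut = 1.94/3 = 0.6467.
Geometric mean = √(0.6583 × 0.6467) = 0.6525.
HTMT = 0.5925 / 0.6525 = 0.91.

0.91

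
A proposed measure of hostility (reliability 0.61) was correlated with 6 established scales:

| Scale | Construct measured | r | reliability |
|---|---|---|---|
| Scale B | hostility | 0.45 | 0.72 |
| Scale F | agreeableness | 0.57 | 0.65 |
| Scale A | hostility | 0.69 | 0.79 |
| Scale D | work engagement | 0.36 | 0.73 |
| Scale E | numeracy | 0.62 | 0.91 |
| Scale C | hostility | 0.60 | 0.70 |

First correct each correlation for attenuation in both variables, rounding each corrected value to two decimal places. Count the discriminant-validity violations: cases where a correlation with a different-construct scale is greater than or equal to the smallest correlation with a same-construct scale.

Disattenuated r (r / √(r_scale · r_new)):
  Scale B (conv): 0.45 / √(0.72·0.61) = 0.68
  Scale F (disc): 0.57 / √(0.65·0.61) = 0.91
  Scale A (conv): 0.69 / √(0.79·0.61) = 0.99
  Scale D (disc): 0.36 / √(0.73·0.61) = 0.54
  Scale E (disc): 0.62 / √(0.91·0.61) = 0.83
  Scale C (conv): 0.60 / √(0.70·0.61) = 0.92
Smallest convergent = 0.68. Discriminant values: 0.91, 0.54, 0.83; count ≥ 0.68 → 2.

2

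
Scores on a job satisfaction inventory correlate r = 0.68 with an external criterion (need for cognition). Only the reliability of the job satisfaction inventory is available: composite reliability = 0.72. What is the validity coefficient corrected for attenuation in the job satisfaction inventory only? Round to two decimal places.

Single correction: r_c = r_obs / √r_xx = 0.68 / √0.72 = 0.68 / 0.8485 ≈ 0.80.

0.80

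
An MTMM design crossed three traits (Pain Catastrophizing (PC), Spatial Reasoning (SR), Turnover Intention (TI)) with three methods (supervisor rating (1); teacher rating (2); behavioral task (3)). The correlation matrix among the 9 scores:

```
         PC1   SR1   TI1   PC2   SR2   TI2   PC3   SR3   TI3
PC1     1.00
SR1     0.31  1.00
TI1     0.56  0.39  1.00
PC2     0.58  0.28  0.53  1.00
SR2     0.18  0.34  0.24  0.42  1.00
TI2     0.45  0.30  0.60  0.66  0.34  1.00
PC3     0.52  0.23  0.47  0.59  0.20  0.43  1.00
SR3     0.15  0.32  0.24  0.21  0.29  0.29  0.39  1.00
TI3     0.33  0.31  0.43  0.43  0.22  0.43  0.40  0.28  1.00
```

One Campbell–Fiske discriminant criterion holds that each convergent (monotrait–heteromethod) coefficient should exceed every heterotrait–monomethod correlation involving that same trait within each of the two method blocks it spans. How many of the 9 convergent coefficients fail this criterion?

Convergent coefficients and their comparison sets:
PC (methods 1·2): 0.58 vs {0.31, 0.42, 0.56, 0.66} → fail.
PC (methods 1·3): 0.52 vs {0.31, 0.39, 0.56, 0.40} → fail.
PC (methods 2·3): 0.59 vs {0.42, 0.39, 0.66, 0.40} → fail.
SR (methods 1·2): 0.34 vs {0.31, 0.42, 0.39, 0.34} → fail.
SR (methods 1·3): 0.32 vs {0.31, 0.39, 0.39, 0.28} → fail.
SR (methods 2·3): 0.29 vs {0.42, 0.39, 0.34, 0.28} → fail.
TI (methods 1·2): 0.60 vs {0.56, 0.66, 0.39, 0.34} → fail.
TI (methods 1·3): 0.43 vs {0.56, 0.40, 0.39, 0.28} → fail.
TI (methods 2·3): 0.43 vs {0.66, 0.40, 0.34, 0.28} → fail.
9 of 9 fail.

9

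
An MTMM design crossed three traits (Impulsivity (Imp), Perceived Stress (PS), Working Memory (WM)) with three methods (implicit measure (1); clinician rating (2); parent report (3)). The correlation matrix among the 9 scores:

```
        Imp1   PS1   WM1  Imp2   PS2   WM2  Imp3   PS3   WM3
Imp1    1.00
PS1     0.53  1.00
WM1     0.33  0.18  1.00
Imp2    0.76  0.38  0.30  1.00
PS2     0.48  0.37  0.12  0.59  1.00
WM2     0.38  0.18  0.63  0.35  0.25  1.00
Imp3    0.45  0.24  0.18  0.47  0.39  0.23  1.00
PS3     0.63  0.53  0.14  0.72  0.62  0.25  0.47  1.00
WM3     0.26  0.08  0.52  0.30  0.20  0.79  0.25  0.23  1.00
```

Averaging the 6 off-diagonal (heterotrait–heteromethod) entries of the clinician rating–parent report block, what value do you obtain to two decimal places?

0.35

HTHM values (method 2 × method 3): 0.72, 0.30, 0.39, 0.20, 0.23, 0.25; mean = 2.09/6 = 0.35.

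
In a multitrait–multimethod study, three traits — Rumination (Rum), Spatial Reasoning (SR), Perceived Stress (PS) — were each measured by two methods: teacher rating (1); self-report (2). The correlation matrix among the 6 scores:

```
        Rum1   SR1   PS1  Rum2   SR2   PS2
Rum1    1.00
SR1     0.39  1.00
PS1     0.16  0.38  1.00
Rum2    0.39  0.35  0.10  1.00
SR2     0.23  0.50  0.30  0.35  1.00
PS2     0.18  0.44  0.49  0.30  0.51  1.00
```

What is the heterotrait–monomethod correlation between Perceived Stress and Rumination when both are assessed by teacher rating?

Different traits, same method: r(PS1, Rum1) = 0.16.

0.16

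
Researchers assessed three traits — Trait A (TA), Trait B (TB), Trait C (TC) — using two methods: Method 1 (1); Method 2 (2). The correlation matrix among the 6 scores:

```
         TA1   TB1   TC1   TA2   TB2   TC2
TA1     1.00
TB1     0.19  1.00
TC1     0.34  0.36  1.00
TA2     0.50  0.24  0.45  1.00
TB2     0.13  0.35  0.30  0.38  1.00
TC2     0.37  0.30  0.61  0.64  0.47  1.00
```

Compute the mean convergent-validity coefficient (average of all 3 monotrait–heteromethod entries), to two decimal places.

Convergent values: 0.50, 0.35, 0.61; mean = 1.46/3 = 0.49.

0.49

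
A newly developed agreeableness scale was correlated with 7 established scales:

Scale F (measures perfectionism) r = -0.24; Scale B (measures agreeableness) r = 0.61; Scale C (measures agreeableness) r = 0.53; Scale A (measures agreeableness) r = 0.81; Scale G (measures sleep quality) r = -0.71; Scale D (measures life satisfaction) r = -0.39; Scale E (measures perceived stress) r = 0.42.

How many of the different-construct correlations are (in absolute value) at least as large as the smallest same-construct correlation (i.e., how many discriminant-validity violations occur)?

1

Convergent (same construct = agreeableness): Scale B, Scale C, Scale A.
Smallest convergent = 0.53. Discriminant |r|: 0.24, 0.71, 0.39, 0.42; count ≥ 0.53 → 1.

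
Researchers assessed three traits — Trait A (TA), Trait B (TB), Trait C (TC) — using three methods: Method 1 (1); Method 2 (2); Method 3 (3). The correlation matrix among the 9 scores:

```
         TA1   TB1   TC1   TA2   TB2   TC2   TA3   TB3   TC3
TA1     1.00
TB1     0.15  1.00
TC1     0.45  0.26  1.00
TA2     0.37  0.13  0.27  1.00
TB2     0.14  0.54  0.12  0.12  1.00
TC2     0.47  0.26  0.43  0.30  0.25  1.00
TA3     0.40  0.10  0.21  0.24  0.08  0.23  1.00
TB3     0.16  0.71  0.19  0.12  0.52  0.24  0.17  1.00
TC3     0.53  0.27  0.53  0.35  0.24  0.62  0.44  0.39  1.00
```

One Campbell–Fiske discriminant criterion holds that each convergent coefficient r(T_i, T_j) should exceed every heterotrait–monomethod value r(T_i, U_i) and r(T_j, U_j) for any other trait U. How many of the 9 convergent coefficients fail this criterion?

Each convergent coefficient versus the relevant comparison correlations:
TA (methods 1·2): 0.37 vs {0.15, 0.12, 0.45, 0.30} → fail.
TA (methods 1·3): 0.40 vs {0.15, 0.17, 0.45, 0.44} → fail.
TA (methods 2·3): 0.24 vs {0.12, 0.17, 0.30, 0.44} → fail.
TB (methods 1·2): 0.54 vs {0.15, 0.12, 0.26, 0.25} → pass.
TB (methods 1·3): 0.71 vs {0.15, 0.17, 0.26, 0.39} → pass.
TB (methods 2·3): 0.52 vs {0.12, 0.17, 0.25, 0.39} → pass.
TC (methods 1·2): 0.43 vs {0.45, 0.30, 0.26, 0.25} → fail.
TC (methods 1·3): 0.53 vs {0.45, 0.44, 0.26, 0.39} → pass.
TC (methods 2·3): 0.62 vs {0.30, 0.44, 0.25, 0.39} → pass.
4 of 9 fail.

4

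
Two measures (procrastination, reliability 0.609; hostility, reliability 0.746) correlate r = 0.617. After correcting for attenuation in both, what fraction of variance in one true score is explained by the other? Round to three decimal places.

Disattenuated r = 0.617 / √(0.609 × 0.746) = 0.617 / 0.6740 = 0.9154.
Shared true-score variance = 0.9154² = 0.8380 ≈ 0.838.

0.838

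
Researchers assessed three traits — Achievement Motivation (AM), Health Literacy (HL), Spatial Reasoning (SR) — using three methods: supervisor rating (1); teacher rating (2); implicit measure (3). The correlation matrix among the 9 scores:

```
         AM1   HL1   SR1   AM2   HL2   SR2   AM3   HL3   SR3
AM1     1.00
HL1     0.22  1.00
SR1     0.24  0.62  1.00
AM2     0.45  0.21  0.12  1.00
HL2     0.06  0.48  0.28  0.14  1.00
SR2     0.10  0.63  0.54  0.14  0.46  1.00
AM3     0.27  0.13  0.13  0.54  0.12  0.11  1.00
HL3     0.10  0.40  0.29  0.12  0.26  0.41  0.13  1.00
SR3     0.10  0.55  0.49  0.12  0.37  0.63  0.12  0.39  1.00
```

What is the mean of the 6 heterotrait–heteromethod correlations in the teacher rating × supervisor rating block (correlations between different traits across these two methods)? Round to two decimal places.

HTHM values (method 2 × method 1): 0.21, 0.12, 0.06, 0.28, 0.10, 0.63; mean = 1.40/6 = 0.23.

0.23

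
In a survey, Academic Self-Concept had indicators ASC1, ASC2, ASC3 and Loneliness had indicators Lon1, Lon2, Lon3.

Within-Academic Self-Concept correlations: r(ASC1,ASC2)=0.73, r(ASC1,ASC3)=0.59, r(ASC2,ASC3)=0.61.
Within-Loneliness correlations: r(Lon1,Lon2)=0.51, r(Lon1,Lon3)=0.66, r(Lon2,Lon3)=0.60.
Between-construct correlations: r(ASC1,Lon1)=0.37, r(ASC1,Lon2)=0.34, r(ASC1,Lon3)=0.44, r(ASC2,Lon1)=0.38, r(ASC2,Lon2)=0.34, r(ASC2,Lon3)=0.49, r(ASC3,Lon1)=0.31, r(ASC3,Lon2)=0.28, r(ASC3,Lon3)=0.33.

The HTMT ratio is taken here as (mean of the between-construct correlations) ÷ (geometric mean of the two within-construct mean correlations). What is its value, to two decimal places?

Mean between = 3.28/9 = 0.3644.
Mean within-ASC = 1.93/3 = 0.6433; mean within-Lon = 1.77/3 = 0.5900.
Geometric mean = √(0.6433 × 0.5900) = 0.6161.
HTMT = 0.3644 / 0.6161 = 0.59.

0.59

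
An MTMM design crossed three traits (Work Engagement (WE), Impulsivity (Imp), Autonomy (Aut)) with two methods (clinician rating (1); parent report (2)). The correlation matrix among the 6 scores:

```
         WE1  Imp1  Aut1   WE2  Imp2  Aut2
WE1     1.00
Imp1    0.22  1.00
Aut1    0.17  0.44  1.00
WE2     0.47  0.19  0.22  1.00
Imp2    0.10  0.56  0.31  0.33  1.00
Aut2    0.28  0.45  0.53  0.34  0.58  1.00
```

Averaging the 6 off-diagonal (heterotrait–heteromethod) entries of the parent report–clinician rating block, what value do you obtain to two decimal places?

HTHM values (method 2 × method 1): 0.19, 0.22, 0.10, 0.31, 0.28, 0.45; mean = 1.55/6 = 0.26.

0.26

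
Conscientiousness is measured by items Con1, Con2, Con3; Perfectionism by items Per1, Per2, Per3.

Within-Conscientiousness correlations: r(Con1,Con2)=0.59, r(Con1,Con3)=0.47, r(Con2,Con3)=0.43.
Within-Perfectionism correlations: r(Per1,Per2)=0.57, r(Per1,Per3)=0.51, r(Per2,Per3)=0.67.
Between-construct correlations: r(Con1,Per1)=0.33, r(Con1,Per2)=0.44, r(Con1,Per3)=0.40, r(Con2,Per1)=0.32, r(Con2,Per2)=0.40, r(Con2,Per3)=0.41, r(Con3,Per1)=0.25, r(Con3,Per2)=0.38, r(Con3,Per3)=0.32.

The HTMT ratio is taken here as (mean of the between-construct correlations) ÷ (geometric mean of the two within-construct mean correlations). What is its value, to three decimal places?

Between-construct mean = 3.25/9 = 0.3611.
Mean within-Con = 1.49/3 = 0.4967; mean within-Per = 1.75/3 = 0.5833.
Geometric mean = √(0.4967 × 0.5833) = 0.5383.
HTMT = 0.3611 / 0.5383 = 0.671.

0.671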